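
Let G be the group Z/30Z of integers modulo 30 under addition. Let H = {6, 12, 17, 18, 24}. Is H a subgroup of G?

No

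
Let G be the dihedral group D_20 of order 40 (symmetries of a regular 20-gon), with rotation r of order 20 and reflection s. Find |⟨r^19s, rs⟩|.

|⟨r^19s⟩| = 2 and |⟨rs⟩| = 2, so |H| is a multiple of lcm(2, 2) = 2 and divides |G| = 40.
Closing under the operation: H = {e, r^2, r^4, r^6, r^8, r^10, r^12, r^14, r^16, r^18, rs, r^3s, r^5s, r^7s, r^9s, r^11s, r^13s, r^15s, r^17s, r^19s}, so |H| = 20.

20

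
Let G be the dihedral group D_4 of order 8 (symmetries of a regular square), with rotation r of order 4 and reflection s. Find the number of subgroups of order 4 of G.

3

|G| = 8 and 4 | 8, so subgroups of order 4 are possible by Lagrange.
The subgroups of order 4 are: {e, r, r^2, r^3}; {e, r^2, s, r^2s}; {e, r^2, rs, r^3s}.
So G has 3 subgroups of order 4.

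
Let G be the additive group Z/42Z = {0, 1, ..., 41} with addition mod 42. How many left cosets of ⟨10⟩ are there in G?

|⟨10⟩| = 21 and |G| = 42.
By Lagrange, [G : H] = |G|/|H| = 42/21 = 2.

2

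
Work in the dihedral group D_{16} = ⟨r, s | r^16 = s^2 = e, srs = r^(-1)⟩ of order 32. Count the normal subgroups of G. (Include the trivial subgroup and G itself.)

G has 36 subgroups. Checking conjugation-invariance by order — order 1: 1/1 normal; order 2: 1/17 normal; order 4: 1/9 normal; order 8: 1/5 normal; order 16: 3/3 normal; order 32: 1/1 normal.
Total normal subgroups: 8.

8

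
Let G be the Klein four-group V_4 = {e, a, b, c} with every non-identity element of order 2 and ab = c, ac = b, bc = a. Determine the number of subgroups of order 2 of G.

|G| = 4 and 2 | 4, so subgroups of order 2 are possible by Lagrange.
The subgroups of order 2 are: {e, a}; {e, b}; {e, c}.
So G has 3 subgroups of order 2.

3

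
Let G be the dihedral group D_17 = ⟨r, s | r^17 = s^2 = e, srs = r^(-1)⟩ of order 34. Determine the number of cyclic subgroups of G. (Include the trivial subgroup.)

19

Each element a generates a cyclic subgroup ⟨a⟩; distinct elements may generate the same one (a cyclic group of order d has φ(d) generators).
Cyclic subgroups by order — order 1: 1; order 2: 17; order 17: 1.
Total: 19.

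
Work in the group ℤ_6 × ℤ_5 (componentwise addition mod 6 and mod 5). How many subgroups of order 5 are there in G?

|G| = 30 and 5 | 30, so subgroups of order 5 are possible by Lagrange.
The subgroups of order 5 are: {(0,0), (0,1), (0,2), (0,3), (0,4)}.
So G has 1 subgroup of order 5.

1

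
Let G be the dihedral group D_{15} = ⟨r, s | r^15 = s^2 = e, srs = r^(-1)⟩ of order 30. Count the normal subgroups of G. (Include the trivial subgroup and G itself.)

G has 28 subgroups. Checking conjugation-invariance by order — order 1: 1/1 normal; order 2: 0/15 normal; order 3: 1/1 normal; order 5: 1/1 normal; order 6: 0/5 normal; order 10: 0/3 normal; order 15: 1/1 normal; order 30: 1/1 normal.
Total normal subgroups: 5.

5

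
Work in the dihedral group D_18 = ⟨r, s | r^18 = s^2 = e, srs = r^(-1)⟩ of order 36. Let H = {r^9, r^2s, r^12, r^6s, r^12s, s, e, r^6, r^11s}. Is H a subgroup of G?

Closure fails: s · r^11s = r^7 ∉ H. So H is not a subgroup.

No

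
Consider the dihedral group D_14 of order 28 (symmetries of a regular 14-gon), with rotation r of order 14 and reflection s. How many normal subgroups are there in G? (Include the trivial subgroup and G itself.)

7

G has 28 subgroups. Checking conjugation-invariance by order — order 1: 1/1 normal; order 2: 1/15 normal; order 4: 0/7 normal; order 7: 1/1 normal; order 14: 3/3 normal; order 28: 1/1 normal.
Total normal subgroups: 7.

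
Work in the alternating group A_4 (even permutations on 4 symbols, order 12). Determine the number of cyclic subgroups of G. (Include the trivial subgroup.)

8

Each element a generates a cyclic subgroup ⟨a⟩; distinct elements may generate the same one (a cyclic group of order d has φ(d) generators).
Cyclic subgroups by order — order 1: 1; order 2: 3; order 3: 4.
Total: 8.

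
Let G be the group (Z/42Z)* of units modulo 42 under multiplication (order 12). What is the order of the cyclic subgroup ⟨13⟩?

Compute successive powers of 13 mod 42: 13, 1; 13^2 ≡ 1 (mod 42).
So |⟨13⟩| = 2.

2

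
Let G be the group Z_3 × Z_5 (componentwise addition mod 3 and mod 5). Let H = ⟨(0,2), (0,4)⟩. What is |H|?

|⟨(0,2)⟩| = 5 and |⟨(0,4)⟩| = 5, so |H| is a multiple of lcm(5, 5) = 5 and divides |G| = 15.
Closing under the operation: H = {(0,0), (0,1), (0,2), (0,3), (0,4)}, so |H| = 5.

5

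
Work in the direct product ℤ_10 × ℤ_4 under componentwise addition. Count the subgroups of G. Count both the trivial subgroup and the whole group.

|G| = 40, so by Lagrange every subgroup order divides 40. Divisors: 1, 2, 4, 5, 8, 10, 20, 40.
Subgroups by order — order 1: 1; order 2: 3; order 4: 3; order 5: 1; order 8: 1; order 10: 3; order 20: 3; order 40: 1.
Total: 1 + 3 + 3 + 1 + 1 + 3 + 3 + 1 = 16.

16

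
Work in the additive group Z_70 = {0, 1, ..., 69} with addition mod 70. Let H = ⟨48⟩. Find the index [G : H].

2

|⟨48⟩| = 35 and |G| = 70.
By Lagrange, [G : H] = |G|/|H| = 70/35 = 2.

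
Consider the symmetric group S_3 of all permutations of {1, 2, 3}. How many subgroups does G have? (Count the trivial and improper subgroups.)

6

|G| = 6, so by Lagrange every subgroup order divides 6. Divisors: 1, 2, 3, 6.
Subgroups by order — order 1: 1; order 2: 3; order 3: 1; order 6: 1.
Total: 1 + 3 + 1 + 1 = 6.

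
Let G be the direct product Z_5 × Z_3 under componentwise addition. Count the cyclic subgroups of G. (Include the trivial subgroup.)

A cyclic subgroup of order d is generated by each of its φ(d) elements of order d, so the cyclic subgroups of order d number (#elements of order d)/φ(d).
Cyclic subgroups by order — order 1: 1; order 3: 1; order 5: 1; order 15: 1.
Total: 4.

4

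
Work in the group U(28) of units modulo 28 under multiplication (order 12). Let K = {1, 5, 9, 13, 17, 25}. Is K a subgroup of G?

Yes

|K| = 6 divides |G| = 12, consistent with Lagrange.
K contains the identity, every element's inverse is in K, and K is closed under ·: it is a subgroup.
In fact K = ⟨17⟩.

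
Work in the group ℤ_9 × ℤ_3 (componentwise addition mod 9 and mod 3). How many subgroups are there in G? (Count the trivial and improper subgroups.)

10

|G| = 27, so by Lagrange every subgroup order divides 27. Divisors: 1, 3, 9, 27.
Subgroups by order — order 1: 1; order 3: 4; order 9: 4; order 27: 1.
Total: 1 + 4 + 4 + 1 = 10.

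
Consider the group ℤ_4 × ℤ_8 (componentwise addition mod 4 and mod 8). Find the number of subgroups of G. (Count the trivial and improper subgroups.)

22

|G| = 32, so by Lagrange every subgroup order divides 32. Divisors: 1, 2, 4, 8, 16, 32.
Subgroups by order — order 1: 1; order 2: 3; order 4: 7; order 8: 7; order 16: 3; order 32: 1.
Total: 1 + 3 + 7 + 7 + 3 + 1 = 22.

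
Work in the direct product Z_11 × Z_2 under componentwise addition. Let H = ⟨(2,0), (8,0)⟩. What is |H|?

11

|⟨(2,0)⟩| = 11 and |⟨(8,0)⟩| = 11, so |H| is a multiple of lcm(11, 11) = 11 and divides |G| = 22.
Closing under the operation: H = {(0,0), (1,0), (2,0), (3,0), (4,0), (5,0), (6,0), (7,0), (8,0), (9,0), (10,0)}, so |H| = 11.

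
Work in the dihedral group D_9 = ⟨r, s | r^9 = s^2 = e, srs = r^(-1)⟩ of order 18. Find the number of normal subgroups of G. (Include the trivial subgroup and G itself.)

4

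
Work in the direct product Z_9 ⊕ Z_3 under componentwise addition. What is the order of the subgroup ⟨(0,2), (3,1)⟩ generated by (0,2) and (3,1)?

9

|⟨(0,2)⟩| = 3 and |⟨(3,1)⟩| = 3, so |H| is a multiple of lcm(3, 3) = 3 and divides |G| = 27.
Closing under the operation: H = {(0,0), (0,1), (0,2), (3,0), (3,1), (3,2), (6,0), (6,1), (6,2)}, so |H| = 9.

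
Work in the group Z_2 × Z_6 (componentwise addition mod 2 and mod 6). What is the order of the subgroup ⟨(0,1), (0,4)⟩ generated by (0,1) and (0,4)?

|⟨(0,1)⟩| = 6 and |⟨(0,4)⟩| = 3, so |H| is a multiple of lcm(6, 3) = 6 and divides |G| = 12.
Closing under the operation: H = {(0,0), (0,1), (0,2), (0,3), (0,4), (0,5)}, so |H| = 6.

6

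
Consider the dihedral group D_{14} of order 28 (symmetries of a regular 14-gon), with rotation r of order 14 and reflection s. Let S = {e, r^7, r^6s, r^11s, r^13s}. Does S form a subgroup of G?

No

|S| = 5 does not divide |G| = 28, so by Lagrange S is not a subgroup.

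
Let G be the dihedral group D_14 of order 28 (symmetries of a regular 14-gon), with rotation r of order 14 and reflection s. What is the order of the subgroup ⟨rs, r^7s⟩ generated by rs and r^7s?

|⟨rs⟩| = 2 and |⟨r^7s⟩| = 2, so |H| is a multiple of lcm(2, 2) = 2 and divides |G| = 28.
Closing under the operation: H = {e, r^2, r^4, r^6, r^8, r^10, r^12, rs, r^3s, r^5s, r^7s, r^9s, r^11s, r^13s}, so |H| = 14.

14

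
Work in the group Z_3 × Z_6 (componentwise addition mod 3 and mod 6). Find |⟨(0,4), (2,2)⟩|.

9

|⟨(0,4)⟩| = 3 and |⟨(2,2)⟩| = 3, so |H| is a multiple of lcm(3, 3) = 3 and divides |G| = 18.
Closing under the operation: H = {(0,0), (0,2), (0,4), (1,0), (1,2), (1,4), (2,0), (2,2), (2,4)}, so |H| = 9.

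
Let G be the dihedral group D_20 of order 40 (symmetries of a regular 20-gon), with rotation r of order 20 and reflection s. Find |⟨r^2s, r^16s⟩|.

|⟨r^2s⟩| = 2 and |⟨r^16s⟩| = 2, so |H| is a multiple of lcm(2, 2) = 2 and divides |G| = 40.
Closing under the operation: H = {e, r^2, r^4, r^6, r^8, r^10, r^12, r^14, r^16, r^18, s, r^2s, r^4s, r^6s, r^8s, r^10s, r^12s, r^14s, r^16s, r^18s}, so |H| = 20.

20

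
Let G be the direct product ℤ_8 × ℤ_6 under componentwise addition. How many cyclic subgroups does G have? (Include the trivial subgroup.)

Each element a generates a cyclic subgroup ⟨a⟩; distinct elements may generate the same one (a cyclic group of order d has φ(d) generators).
Cyclic subgroups by order — order 1: 1; order 2: 3; order 3: 1; order 4: 2; order 6: 3; order 8: 2; order 12: 2; order 24: 2.
Total: 16.

16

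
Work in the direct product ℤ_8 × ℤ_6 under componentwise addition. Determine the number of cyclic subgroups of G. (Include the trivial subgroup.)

16

A cyclic subgroup of order d is generated by each of its φ(d) elements of order d, so the cyclic subgroups of order d number (#elements of order d)/φ(d).
Cyclic subgroups by order — order 1: 1; order 2: 3; order 3: 1; order 4: 2; order 6: 3; order 8: 2; order 12: 2; order 24: 2.
Total: 16.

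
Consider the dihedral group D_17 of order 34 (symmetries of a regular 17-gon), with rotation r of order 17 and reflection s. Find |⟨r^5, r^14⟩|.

|⟨r^5⟩| = 17 and |⟨r^14⟩| = 17, so |H| is a multiple of lcm(17, 17) = 17 and divides |G| = 34.
Closing under the operation: H = {e, r, r^2, r^3, r^4, r^5, r^6, r^7, r^8, r^9, r^10, r^11, r^12, r^13, r^14, r^15, r^16}, so |H| = 17.

17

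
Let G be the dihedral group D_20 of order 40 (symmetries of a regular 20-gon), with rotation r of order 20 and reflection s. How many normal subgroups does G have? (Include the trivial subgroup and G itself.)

9

G has 48 subgroups. Checking conjugation-invariance by order — order 1: 1/1 normal; order 2: 1/21 normal; order 4: 1/11 normal; order 5: 1/1 normal; order 8: 0/5 normal; order 10: 1/5 normal; order 20: 3/3 normal; order 40: 1/1 normal.
Total normal subgroups: 9.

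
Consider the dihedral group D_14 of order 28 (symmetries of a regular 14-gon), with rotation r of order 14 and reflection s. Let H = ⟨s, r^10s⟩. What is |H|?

|⟨s⟩| = 2 and |⟨r^10s⟩| = 2, so |H| is a multiple of lcm(2, 2) = 2 and divides |G| = 28.
Closing under the operation: H = {e, r^2, r^4, r^6, r^8, r^10, r^12, s, r^2s, r^4s, r^6s, r^8s, r^10s, r^12s}, so |H| = 14.

14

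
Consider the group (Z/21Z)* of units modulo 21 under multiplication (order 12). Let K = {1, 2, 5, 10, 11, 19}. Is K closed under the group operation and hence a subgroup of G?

No

5 ∈ K but its inverse 17 ∉ K, so K is not a subgroup.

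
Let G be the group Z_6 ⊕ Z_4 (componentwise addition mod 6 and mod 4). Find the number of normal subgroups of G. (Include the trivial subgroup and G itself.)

16

G is abelian, so every subgroup is normal.
G has 16 subgroups in total, hence 16 normal subgroups.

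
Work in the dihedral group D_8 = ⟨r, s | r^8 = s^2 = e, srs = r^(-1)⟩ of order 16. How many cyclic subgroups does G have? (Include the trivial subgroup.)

12

Each element a generates a cyclic subgroup ⟨a⟩; distinct elements may generate the same one (a cyclic group of order d has φ(d) generators).
Cyclic subgroups by order — order 1: 1; order 2: 9; order 4: 1; order 8: 1.
Total: 12.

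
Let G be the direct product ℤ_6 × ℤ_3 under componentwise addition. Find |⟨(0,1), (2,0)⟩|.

9

|⟨(0,1)⟩| = 3 and |⟨(2,0)⟩| = 3, so |H| is a multiple of lcm(3, 3) = 3 and divides |G| = 18.
Closing under the operation: H = {(0,0), (0,1), (0,2), (2,0), (2,1), (2,2), (4,0), (4,1), (4,2)}, so |H| = 9.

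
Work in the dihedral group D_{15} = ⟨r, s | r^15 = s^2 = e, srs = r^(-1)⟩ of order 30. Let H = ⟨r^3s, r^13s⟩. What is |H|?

6

|⟨r^3s⟩| = 2 and |⟨r^13s⟩| = 2, so |H| is a multiple of lcm(2, 2) = 2 and divides |G| = 30.
Closing under the operation: H = {e, r^5, r^10, r^3s, r^8s, r^13s}, so |H| = 6.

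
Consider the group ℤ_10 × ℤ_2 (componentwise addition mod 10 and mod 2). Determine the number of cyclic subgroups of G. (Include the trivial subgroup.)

Each element a generates a cyclic subgroup ⟨a⟩; distinct elements may generate the same one (a cyclic group of order d has φ(d) generators).
Cyclic subgroups by order — order 1: 1; order 2: 3; order 5: 1; order 10: 3.
Total: 8.

8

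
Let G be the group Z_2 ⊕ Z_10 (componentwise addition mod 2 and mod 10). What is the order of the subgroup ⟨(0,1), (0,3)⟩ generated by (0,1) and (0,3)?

|⟨(0,1)⟩| = 10 and |⟨(0,3)⟩| = 10, so |H| is a multiple of lcm(10, 10) = 10 and divides |G| = 20.
Closing under the operation: H = {(0,0), (0,1), (0,2), (0,3), (0,4), (0,5), (0,6), (0,7), (0,8), (0,9)}, so |H| = 10.

10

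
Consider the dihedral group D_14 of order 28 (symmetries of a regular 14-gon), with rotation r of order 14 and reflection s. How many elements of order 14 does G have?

The elements of order 14 are: r, r^3, r^5, r^9, r^11, r^13.
That's 6.

6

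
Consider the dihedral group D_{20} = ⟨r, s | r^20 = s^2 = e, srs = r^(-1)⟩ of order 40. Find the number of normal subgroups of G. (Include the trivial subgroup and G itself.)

G has 48 subgroups. Checking conjugation-invariance by order — order 1: 1/1 normal; order 2: 1/21 normal; order 4: 1/11 normal; order 5: 1/1 normal; order 8: 0/5 normal; order 10: 1/5 normal; order 20: 3/3 normal; order 40: 1/1 normal.
Total normal subgroups: 9.

9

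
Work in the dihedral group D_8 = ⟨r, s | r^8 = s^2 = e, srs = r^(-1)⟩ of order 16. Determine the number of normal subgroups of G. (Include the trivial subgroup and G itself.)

7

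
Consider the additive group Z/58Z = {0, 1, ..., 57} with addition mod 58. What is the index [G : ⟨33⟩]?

|⟨33⟩| = 58 and |G| = 58.
By Lagrange, [G : H] = |G|/|H| = 58/58 = 1.

1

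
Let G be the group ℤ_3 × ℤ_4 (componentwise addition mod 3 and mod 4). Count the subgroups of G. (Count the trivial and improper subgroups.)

6

|G| = 12, so by Lagrange every subgroup order divides 12. Divisors: 1, 2, 3, 4, 6, 12.
Subgroups by order — order 1: 1; order 2: 1; order 3: 1; order 4: 1; order 6: 1; order 12: 1.
Total: 1 + 1 + 1 + 1 + 1 + 1 = 6.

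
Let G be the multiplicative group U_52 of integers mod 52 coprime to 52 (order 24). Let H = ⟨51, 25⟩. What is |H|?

|⟨51⟩| = 2 and |⟨25⟩| = 2, so |H| is a multiple of lcm(2, 2) = 2 and divides |G| = 24.
Closing under the operation: H = {1, 25, 27, 51}, so |H| = 4.

4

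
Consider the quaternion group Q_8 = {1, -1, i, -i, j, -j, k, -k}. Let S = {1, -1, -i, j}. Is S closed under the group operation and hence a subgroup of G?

-i ∈ S but its inverse i ∉ S, so S is not a subgroup.

No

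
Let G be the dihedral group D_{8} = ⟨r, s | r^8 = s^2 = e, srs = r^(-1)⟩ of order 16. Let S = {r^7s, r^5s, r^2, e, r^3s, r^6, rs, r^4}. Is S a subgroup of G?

|S| = 8 divides |G| = 16, consistent with Lagrange.
S contains the identity, every element's inverse is in S, and S is closed under ·: it is a subgroup.

Yes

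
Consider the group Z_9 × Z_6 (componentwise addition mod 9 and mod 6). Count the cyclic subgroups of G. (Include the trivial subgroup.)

Each element a generates a cyclic subgroup ⟨a⟩; distinct elements may generate the same one (a cyclic group of order d has φ(d) generators).
Cyclic subgroups by order — order 1: 1; order 2: 1; order 3: 4; order 6: 4; order 9: 3; order 18: 3.
Total: 16.

16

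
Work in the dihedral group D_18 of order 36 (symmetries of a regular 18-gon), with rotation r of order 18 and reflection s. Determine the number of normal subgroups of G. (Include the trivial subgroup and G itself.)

9

G has 45 subgroups. Checking conjugation-invariance by order — order 1: 1/1 normal; order 2: 1/19 normal; order 3: 1/1 normal; order 4: 0/9 normal; order 6: 1/7 normal; order 9: 1/1 normal; order 12: 0/3 normal; order 18: 3/3 normal; order 36: 1/1 normal.
Total normal subgroups: 9.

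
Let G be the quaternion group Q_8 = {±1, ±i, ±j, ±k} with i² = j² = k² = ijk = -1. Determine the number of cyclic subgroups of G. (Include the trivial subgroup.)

Each element a generates a cyclic subgroup ⟨a⟩; distinct elements may generate the same one (a cyclic group of order d has φ(d) generators).
Cyclic subgroups by order — order 1: 1; order 2: 1; order 4: 3.
Total: 5.

5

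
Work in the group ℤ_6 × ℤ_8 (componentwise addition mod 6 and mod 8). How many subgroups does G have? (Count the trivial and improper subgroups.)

22

|G| = 48, so by Lagrange every subgroup order divides 48. Divisors: 1, 2, 3, 4, 6, 8, 12, 16, 24, 48.
Subgroups by order — order 1: 1; order 2: 3; order 3: 1; order 4: 3; order 6: 3; order 8: 3; order 12: 3; order 16: 1; order 24: 3; order 48: 1.
Total: 1 + 3 + 1 + 3 + 3 + 3 + 3 + 1 + 3 + 1 = 22.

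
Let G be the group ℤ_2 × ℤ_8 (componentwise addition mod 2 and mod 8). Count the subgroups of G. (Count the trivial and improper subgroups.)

11

|G| = 16, so by Lagrange every subgroup order divides 16. Divisors: 1, 2, 4, 8, 16.
Subgroups by order — order 1: 1; order 2: 3; order 4: 3; order 8: 3; order 16: 1.
Total: 1 + 3 + 3 + 3 + 1 = 11.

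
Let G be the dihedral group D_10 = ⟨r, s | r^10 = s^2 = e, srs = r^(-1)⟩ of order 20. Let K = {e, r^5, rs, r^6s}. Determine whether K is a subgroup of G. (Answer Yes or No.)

Yes

|K| = 4 divides |G| = 20, consistent with Lagrange.
K contains the identity, every element's inverse is in K, and K is closed under ·: it is a subgroup.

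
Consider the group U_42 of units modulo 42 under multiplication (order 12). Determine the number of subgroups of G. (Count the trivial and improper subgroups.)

10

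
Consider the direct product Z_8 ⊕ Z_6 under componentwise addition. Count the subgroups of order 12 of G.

|G| = 48 and 12 | 48, so subgroups of order 12 are possible by Lagrange.
The subgroups of order 12 are: {(0,0), (0,1), (0,2), (0,3), (0,4), (0,5), (4,0), (4,1), (4,2), (4,3), (4,4), (4,5)}; {(0,0), (0,2), (0,4), (2,0), (2,2), (2,4), (4,0), (4,2), (4,4), (6,0), (6,2), (6,4)}; {(0,0), (0,2), (0,4), (2,1), (2,3), (2,5), (4,0), (4,2), (4,4), (6,1), (6,3), (6,5)}.
So G has 3 subgroups of order 12.

3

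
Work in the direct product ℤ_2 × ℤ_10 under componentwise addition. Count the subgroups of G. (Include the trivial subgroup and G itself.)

10

|G| = 20, so by Lagrange every subgroup order divides 20. Divisors: 1, 2, 4, 5, 10, 20.
Subgroups by order — order 1: 1; order 2: 3; order 4: 1; order 5: 1; order 10: 3; order 20: 1.
Total: 1 + 3 + 1 + 1 + 3 + 1 = 10.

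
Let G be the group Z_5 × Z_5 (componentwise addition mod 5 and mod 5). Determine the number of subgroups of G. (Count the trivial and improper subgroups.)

8

|G| = 25, so by Lagrange every subgroup order divides 25. Divisors: 1, 5, 25.
Subgroups by order — order 1: 1; order 5: 6; order 25: 1.
Total: 1 + 6 + 1 = 8.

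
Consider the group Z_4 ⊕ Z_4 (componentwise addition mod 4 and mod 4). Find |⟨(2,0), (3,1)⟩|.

8

|⟨(2,0)⟩| = 2 and |⟨(3,1)⟩| = 4, so |H| is a multiple of lcm(2, 4) = 4 and divides |G| = 16.
Closing under the operation: H = {(0,0), (0,2), (1,1), (1,3), (2,0), (2,2), (3,1), (3,3)}, so |H| = 8.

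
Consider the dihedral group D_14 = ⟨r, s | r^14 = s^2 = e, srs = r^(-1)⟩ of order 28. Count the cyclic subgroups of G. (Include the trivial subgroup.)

18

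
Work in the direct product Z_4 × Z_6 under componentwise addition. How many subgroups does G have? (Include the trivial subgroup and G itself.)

16

|G| = 24, so by Lagrange every subgroup order divides 24. Divisors: 1, 2, 3, 4, 6, 8, 12, 24.
Subgroups by order — order 1: 1; order 2: 3; order 3: 1; order 4: 3; order 6: 3; order 8: 1; order 12: 3; order 24: 1.
Total: 1 + 3 + 1 + 3 + 3 + 1 + 3 + 1 = 16.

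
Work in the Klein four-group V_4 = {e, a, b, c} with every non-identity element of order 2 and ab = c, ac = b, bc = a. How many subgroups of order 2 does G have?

|G| = 4 and 2 | 4, so subgroups of order 2 are possible by Lagrange.
The subgroups of order 2 are: {e, a}; {e, b}; {e, c}.
So G has 3 subgroups of order 2.

3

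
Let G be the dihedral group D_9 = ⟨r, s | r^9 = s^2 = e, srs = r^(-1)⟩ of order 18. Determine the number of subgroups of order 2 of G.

9

|G| = 18 and 2 | 18, so subgroups of order 2 are possible by Lagrange.
The subgroups of order 2 are: {e, r^2s}; {e, r^3s}; {e, r^4s}; {e, r^5s}; … (9 in all).
So G has 9 subgroups of order 2.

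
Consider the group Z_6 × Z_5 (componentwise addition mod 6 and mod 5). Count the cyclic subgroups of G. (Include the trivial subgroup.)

8

A cyclic subgroup of order d is generated by each of its φ(d) elements of order d, so the cyclic subgroups of order d number (#elements of order d)/φ(d).
Cyclic subgroups by order — order 1: 1; order 2: 1; order 3: 1; order 5: 1; order 6: 1; order 10: 1; order 15: 1; order 30: 1.
Total: 8.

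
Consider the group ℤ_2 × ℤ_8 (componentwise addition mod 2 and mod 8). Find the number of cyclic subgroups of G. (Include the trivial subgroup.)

8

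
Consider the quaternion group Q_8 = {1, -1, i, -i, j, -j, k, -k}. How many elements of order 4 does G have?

The elements of order 4 are: i, -i, j, -j, k, -k.
That's 6.

6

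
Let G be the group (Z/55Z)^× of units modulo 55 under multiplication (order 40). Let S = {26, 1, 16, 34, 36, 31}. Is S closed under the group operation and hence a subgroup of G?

No

|S| = 6 does not divide |G| = 40, so by Lagrange S is not a subgroup.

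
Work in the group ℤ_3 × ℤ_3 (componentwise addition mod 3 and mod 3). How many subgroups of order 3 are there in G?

4

|G| = 9 and 3 | 9, so subgroups of order 3 are possible by Lagrange.
The subgroups of order 3 are: {(0,0), (0,1), (0,2)}; {(0,0), (1,0), (2,0)}; {(0,0), (1,1), (2,2)}; {(0,0), (1,2), (2,1)}.
So G has 4 subgroups of order 3.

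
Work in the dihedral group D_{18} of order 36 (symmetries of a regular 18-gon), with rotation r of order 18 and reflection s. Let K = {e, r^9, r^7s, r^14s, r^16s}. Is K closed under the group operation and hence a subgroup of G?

|K| = 5 does not divide |G| = 36, so by Lagrange K is not a subgroup.

No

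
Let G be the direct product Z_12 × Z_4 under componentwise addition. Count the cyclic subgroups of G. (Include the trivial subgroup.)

A cyclic subgroup of order d is generated by each of its φ(d) elements of order d, so the cyclic subgroups of order d number (#elements of order d)/φ(d).
Cyclic subgroups by order — order 1: 1; order 2: 3; order 3: 1; order 4: 6; order 6: 3; order 12: 6.
Total: 20.

20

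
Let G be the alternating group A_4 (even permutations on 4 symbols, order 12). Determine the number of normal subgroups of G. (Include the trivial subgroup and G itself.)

G has 10 subgroups. Checking conjugation-invariance by order — order 1: 1/1 normal; order 2: 0/3 normal; order 3: 0/4 normal; order 4: 1/1 normal; order 12: 1/1 normal.
Total normal subgroups: 3.

3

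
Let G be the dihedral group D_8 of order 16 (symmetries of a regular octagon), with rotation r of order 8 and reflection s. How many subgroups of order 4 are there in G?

5

|G| = 16 and 4 | 16, so subgroups of order 4 are possible by Lagrange.
The subgroups of order 4 are: {e, r^2, r^4, r^6}; {e, r^4, r^2s, r^6s}; {e, r^4, r^3s, r^7s}; {e, r^4, s, r^4s}; … (5 in all).
So G has 5 subgroups of order 4.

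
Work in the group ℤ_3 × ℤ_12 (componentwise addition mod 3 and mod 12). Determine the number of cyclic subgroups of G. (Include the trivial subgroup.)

A cyclic subgroup of order d is generated by each of its φ(d) elements of order d, so the cyclic subgroups of order d number (#elements of order d)/φ(d).
Cyclic subgroups by order — order 1: 1; order 2: 1; order 3: 4; order 4: 1; order 6: 4; order 12: 4.
Total: 15.

15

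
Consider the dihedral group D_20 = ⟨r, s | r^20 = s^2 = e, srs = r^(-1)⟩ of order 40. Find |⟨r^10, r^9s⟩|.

4

|⟨r^10⟩| = 2 and |⟨r^9s⟩| = 2, so |H| is a multiple of lcm(2, 2) = 2 and divides |G| = 40.
Closing under the operation: H = {e, r^10, r^9s, r^19s}, so |H| = 4.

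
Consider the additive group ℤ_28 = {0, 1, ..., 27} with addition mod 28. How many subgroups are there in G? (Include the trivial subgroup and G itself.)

6

A cyclic group of order 28 has exactly one subgroup for each divisor of 28.
Divisors of 28: 1, 2, 4, 7, 14, 28.
So ℤ_28 has 6 subgroups.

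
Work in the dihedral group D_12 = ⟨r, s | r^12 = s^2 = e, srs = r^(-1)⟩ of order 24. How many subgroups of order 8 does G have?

|G| = 24 and 8 | 24, so subgroups of order 8 are possible by Lagrange.
The subgroups of order 8 are: {e, r^3, r^6, r^9, rs, r^4s, r^7s, r^10s}; {e, r^3, r^6, r^9, r^2s, r^5s, r^8s, r^11s}; {e, r^3, r^6, r^9, s, r^3s, r^6s, r^9s}.
So G has 3 subgroups of order 8.

3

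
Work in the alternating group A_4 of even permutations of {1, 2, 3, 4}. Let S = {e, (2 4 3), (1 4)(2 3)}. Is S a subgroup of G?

(2 4 3) ∈ S but its inverse (2 3 4) ∉ S, so S is not a subgroup.

No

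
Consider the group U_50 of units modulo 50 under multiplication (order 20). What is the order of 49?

2

Compute successive powers of 49 mod 50: 49, 1; 49^2 ≡ 1 (mod 50).
So |⟨49⟩| = 2.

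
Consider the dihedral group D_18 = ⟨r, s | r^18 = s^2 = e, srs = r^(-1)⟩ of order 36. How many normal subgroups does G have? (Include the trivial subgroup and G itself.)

9

G has 45 subgroups. Checking conjugation-invariance by order — order 1: 1/1 normal; order 2: 1/19 normal; order 3: 1/1 normal; order 4: 0/9 normal; order 6: 1/7 normal; order 9: 1/1 normal; order 12: 0/3 normal; order 18: 3/3 normal; order 36: 1/1 normal.
Total normal subgroups: 9.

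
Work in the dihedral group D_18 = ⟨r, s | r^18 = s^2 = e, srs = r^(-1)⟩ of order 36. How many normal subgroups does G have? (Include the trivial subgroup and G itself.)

G has 45 subgroups. Checking conjugation-invariance by order — order 1: 1/1 normal; order 2: 1/19 normal; order 3: 1/1 normal; order 4: 0/9 normal; order 6: 1/7 normal; order 9: 1/1 normal; order 12: 0/3 normal; order 18: 3/3 normal; order 36: 1/1 normal.
Total normal subgroups: 9.

9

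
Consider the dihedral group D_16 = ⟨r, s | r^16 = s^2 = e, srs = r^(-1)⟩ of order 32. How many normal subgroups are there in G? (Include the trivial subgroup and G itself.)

G has 36 subgroups. Checking conjugation-invariance by order — order 1: 1/1 normal; order 2: 1/17 normal; order 4: 1/9 normal; order 8: 1/5 normal; order 16: 3/3 normal; order 32: 1/1 normal.
Total normal subgroups: 8.

8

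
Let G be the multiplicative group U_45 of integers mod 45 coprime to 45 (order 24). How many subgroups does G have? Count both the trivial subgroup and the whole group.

|G| = 24, so by Lagrange every subgroup order divides 24. Divisors: 1, 2, 3, 4, 6, 8, 12, 24.
Subgroups by order — order 1: 1; order 2: 3; order 3: 1; order 4: 3; order 6: 3; order 8: 1; order 12: 3; order 24: 1.
Total: 1 + 3 + 1 + 3 + 3 + 1 + 3 + 1 = 16.

16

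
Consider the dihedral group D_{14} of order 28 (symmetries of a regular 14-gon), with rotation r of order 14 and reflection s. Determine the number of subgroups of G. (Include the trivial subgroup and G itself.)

28

|G| = 28, so by Lagrange every subgroup order divides 28. Divisors: 1, 2, 4, 7, 14, 28.
Subgroups by order — order 1: 1; order 2: 15; order 4: 7; order 7: 1; order 14: 3; order 28: 1.
Total: 1 + 15 + 7 + 1 + 3 + 1 = 28.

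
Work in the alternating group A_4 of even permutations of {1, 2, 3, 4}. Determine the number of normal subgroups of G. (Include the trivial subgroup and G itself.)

G has 10 subgroups. Checking conjugation-invariance by order — order 1: 1/1 normal; order 2: 0/3 normal; order 3: 0/4 normal; order 4: 1/1 normal; order 12: 1/1 normal.
Total normal subgroups: 3.

3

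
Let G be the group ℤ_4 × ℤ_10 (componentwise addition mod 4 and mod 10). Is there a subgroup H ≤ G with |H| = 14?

No

14 does not divide |G| = 40, so by Lagrange no subgroup of order 14 exists.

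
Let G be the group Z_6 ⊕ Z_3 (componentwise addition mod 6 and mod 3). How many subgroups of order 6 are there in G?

4

|G| = 18 and 6 | 18, so subgroups of order 6 are possible by Lagrange.
The subgroups of order 6 are: {(0,0), (0,1), (0,2), (3,0), (3,1), (3,2)}; {(0,0), (1,0), (2,0), (3,0), (4,0), (5,0)}; {(0,0), (1,1), (2,2), (3,0), (4,1), (5,2)}; {(0,0), (1,2), (2,1), (3,0), (4,2), (5,1)}.
So G has 4 subgroups of order 6.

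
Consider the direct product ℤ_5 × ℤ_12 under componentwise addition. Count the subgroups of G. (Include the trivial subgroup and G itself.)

12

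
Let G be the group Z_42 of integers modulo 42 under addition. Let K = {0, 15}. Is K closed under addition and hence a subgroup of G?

No

15 ∈ K but its inverse 27 ∉ K, so K is not a subgroup.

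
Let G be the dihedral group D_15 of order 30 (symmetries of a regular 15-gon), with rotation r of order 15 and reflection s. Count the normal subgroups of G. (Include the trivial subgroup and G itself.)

5

G has 28 subgroups. Checking conjugation-invariance by order — order 1: 1/1 normal; order 2: 0/15 normal; order 3: 1/1 normal; order 5: 1/1 normal; order 6: 0/5 normal; order 10: 0/3 normal; order 15: 1/1 normal; order 30: 1/1 normal.
Total normal subgroups: 5.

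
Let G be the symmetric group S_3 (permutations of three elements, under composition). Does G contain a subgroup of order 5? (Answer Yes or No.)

5 does not divide |G| = 6, so by Lagrange no subgroup of order 5 exists.

No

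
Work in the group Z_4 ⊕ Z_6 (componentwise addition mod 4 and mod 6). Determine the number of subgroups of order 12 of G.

3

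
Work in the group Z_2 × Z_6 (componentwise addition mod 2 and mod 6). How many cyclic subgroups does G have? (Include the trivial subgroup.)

8

Group the elements of G by the cyclic subgroup they generate; each cyclic subgroup of order d accounts for φ(d) elements.
Cyclic subgroups by order — order 1: 1; order 2: 3; order 3: 1; order 6: 3.
Total: 8.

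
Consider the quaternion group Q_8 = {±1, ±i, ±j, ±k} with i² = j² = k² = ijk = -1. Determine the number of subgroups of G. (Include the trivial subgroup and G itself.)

|G| = 8, so by Lagrange every subgroup order divides 8. Divisors: 1, 2, 4, 8.
Subgroups by order — order 1: 1; order 2: 1; order 4: 3; order 8: 1.
Total: 1 + 1 + 3 + 1 = 6.

6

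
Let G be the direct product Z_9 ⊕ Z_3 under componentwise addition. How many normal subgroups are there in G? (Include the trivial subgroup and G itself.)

10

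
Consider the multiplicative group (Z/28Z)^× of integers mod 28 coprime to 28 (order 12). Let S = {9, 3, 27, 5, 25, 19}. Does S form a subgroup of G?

The identity 1 ∉ S, so S is not a subgroup.

No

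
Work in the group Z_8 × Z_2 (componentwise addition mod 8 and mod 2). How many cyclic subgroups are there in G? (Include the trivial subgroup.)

Each element a generates a cyclic subgroup ⟨a⟩; distinct elements may generate the same one (a cyclic group of order d has φ(d) generators).
Cyclic subgroups by order — order 1: 1; order 2: 3; order 4: 2; order 8: 2.
Total: 8.

8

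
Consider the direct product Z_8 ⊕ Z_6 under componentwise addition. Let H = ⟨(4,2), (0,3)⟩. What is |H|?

|⟨(4,2)⟩| = 6 and |⟨(0,3)⟩| = 2, so |H| is a multiple of lcm(6, 2) = 6 and divides |G| = 48.
Closing under the operation: H = {(0,0), (0,1), (0,2), (0,3), (0,4), (0,5), (4,0), (4,1), (4,2), (4,3), (4,4), (4,5)}, so |H| = 12.

12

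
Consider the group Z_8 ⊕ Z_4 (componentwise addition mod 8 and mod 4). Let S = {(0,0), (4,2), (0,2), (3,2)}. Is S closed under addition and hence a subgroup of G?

(3,2) ∈ S but its inverse (5,2) ∉ S, so S is not a subgroup.

No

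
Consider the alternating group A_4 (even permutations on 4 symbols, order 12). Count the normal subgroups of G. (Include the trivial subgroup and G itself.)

3

G has 10 subgroups. Checking conjugation-invariance by order — order 1: 1/1 normal; order 2: 0/3 normal; order 3: 0/4 normal; order 4: 1/1 normal; order 12: 1/1 normal.
Total normal subgroups: 3.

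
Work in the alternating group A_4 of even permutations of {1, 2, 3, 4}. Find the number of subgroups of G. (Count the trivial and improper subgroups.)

|G| = 12, so by Lagrange every subgroup order divides 12. Divisors: 1, 2, 3, 4, 6, 12.
Subgroups by order — order 1: 1; order 2: 3; order 3: 4; order 4: 1; order 6: 0; order 12: 1.
Total: 1 + 3 + 4 + 1 + 0 + 1 = 10.

10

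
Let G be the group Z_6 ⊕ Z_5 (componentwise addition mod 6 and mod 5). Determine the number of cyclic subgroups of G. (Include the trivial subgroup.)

Each element a generates a cyclic subgroup ⟨a⟩; distinct elements may generate the same one (a cyclic group of order d has φ(d) generators).
Cyclic subgroups by order — order 1: 1; order 2: 1; order 3: 1; order 5: 1; order 6: 1; order 10: 1; order 15: 1; order 30: 1.
Total: 8.

8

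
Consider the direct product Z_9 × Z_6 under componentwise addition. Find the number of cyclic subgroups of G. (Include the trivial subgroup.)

Each element a generates a cyclic subgroup ⟨a⟩; distinct elements may generate the same one (a cyclic group of order d has φ(d) generators).
Cyclic subgroups by order — order 1: 1; order 2: 1; order 3: 4; order 6: 4; order 9: 3; order 18: 3.
Total: 16.

16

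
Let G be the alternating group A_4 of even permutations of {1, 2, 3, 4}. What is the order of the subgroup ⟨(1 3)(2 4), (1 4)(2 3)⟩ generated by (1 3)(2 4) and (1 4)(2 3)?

4

|⟨(1 3)(2 4)⟩| = 2 and |⟨(1 4)(2 3)⟩| = 2, so |H| is a multiple of lcm(2, 2) = 2 and divides |G| = 12.
Closing under the operation: H = {e, (1 2)(3 4), (1 3)(2 4), (1 4)(2 3)}, so |H| = 4.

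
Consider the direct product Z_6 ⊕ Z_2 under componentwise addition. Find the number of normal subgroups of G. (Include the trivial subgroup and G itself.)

G is abelian, so every subgroup is normal.
G has 10 subgroups in total, hence 10 normal subgroups.

10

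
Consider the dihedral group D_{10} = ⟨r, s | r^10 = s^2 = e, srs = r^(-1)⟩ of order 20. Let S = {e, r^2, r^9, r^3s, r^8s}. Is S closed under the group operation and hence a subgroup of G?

No

r^9 ∈ S but its inverse r ∉ S, so S is not a subgroup.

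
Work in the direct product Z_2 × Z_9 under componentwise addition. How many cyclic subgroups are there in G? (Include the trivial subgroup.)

Group the elements of G by the cyclic subgroup they generate; each cyclic subgroup of order d accounts for φ(d) elements.
Cyclic subgroups by order — order 1: 1; order 2: 1; order 3: 1; order 6: 1; order 9: 1; order 18: 1.
Total: 6.

6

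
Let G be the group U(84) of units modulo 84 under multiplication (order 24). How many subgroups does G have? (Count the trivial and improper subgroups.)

32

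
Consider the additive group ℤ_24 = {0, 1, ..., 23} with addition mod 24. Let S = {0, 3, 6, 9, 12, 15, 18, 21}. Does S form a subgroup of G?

Yes

|S| = 8 divides |G| = 24, consistent with Lagrange.
S contains the identity, every element's inverse is in S, and S is closed under +: it is a subgroup.
In fact S = ⟨3⟩.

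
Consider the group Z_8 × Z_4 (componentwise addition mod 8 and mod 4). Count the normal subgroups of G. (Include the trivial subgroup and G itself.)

22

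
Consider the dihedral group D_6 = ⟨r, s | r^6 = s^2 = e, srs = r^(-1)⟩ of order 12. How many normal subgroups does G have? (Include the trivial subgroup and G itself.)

7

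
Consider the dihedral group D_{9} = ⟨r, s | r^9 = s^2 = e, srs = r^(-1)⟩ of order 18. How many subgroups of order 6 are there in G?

|G| = 18 and 6 | 18, so subgroups of order 6 are possible by Lagrange.
The subgroups of order 6 are: {e, r^3, r^6, r^2s, r^5s, r^8s}; {e, r^3, r^6, s, r^3s, r^6s}; {e, r^3, r^6, rs, r^4s, r^7s}.
So G has 3 subgroups of order 6.

3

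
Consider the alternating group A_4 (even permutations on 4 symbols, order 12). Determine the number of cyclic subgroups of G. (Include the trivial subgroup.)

8

Group the elements of G by the cyclic subgroup they generate; each cyclic subgroup of order d accounts for φ(d) elements.
Cyclic subgroups by order — order 1: 1; order 2: 3; order 3: 4.
Total: 8.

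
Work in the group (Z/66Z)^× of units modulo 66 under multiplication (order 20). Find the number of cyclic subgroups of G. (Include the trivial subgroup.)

8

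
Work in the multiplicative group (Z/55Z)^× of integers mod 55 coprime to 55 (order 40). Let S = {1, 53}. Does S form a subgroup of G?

No

53 ∈ S but its inverse 27 ∉ S, so S is not a subgroup.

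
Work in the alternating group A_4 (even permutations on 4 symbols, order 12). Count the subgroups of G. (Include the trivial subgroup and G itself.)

10

|G| = 12, so by Lagrange every subgroup order divides 12. Divisors: 1, 2, 3, 4, 6, 12.
Subgroups by order — order 1: 1; order 2: 3; order 3: 4; order 4: 1; order 6: 0; order 12: 1.
Total: 1 + 3 + 4 + 1 + 0 + 1 = 10.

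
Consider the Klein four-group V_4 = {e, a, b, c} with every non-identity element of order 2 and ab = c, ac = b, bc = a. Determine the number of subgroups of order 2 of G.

3

|G| = 4 and 2 | 4, so subgroups of order 2 are possible by Lagrange.
The subgroups of order 2 are: {e, a}; {e, b}; {e, c}.
So G has 3 subgroups of order 2.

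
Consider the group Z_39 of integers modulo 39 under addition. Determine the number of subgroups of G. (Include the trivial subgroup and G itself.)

A cyclic group of order 39 has exactly one subgroup for each divisor of 39.
Divisors of 39: 1, 3, 13, 39.
So Z_39 has 4 subgroups.

4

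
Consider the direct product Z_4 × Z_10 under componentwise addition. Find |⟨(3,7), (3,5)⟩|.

|⟨(3,7)⟩| = 20 and |⟨(3,5)⟩| = 4, so |H| is a multiple of lcm(20, 4) = 20 and divides |G| = 40.
Closing under the operation: H = {(0,0), (0,2), (0,4), (0,6), (0,8), (1,1), (1,3), (1,5), (1,7), (1,9), (2,0), (2,2), (2,4), (2,6), (2,8), (3,1), (3,3), (3,5), (3,7), (3,9)}, so |H| = 20.

20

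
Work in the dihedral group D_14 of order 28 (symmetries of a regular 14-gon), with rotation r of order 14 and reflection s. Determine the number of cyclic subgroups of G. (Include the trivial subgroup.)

Group the elements of G by the cyclic subgroup they generate; each cyclic subgroup of order d accounts for φ(d) elements.
Cyclic subgroups by order — order 1: 1; order 2: 15; order 7: 1; order 14: 1.
Total: 18.

18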